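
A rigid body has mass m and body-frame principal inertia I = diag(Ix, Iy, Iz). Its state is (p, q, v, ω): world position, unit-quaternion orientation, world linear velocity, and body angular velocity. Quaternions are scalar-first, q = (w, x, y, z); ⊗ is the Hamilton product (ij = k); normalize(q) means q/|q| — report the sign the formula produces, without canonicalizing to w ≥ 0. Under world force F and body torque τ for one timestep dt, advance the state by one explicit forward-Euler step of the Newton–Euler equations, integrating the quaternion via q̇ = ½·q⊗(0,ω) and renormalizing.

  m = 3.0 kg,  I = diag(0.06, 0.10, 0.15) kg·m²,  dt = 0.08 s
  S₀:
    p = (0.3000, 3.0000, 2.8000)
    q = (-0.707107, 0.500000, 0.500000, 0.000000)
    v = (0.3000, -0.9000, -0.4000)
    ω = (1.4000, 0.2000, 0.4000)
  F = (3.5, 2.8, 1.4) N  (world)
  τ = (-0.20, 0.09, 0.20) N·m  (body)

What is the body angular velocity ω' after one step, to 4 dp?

precession coupling ω×(Iω) = (0.0040, -0.0504, 0.0112)
α = I⁻¹(τ − ω×Iω) = (-3.4000, 1.4040, 1.2587)
ω' = ω + α·dt = (1.1280, 0.3123, 0.5007)

ω' = (1.1280, 0.3123, 0.5007)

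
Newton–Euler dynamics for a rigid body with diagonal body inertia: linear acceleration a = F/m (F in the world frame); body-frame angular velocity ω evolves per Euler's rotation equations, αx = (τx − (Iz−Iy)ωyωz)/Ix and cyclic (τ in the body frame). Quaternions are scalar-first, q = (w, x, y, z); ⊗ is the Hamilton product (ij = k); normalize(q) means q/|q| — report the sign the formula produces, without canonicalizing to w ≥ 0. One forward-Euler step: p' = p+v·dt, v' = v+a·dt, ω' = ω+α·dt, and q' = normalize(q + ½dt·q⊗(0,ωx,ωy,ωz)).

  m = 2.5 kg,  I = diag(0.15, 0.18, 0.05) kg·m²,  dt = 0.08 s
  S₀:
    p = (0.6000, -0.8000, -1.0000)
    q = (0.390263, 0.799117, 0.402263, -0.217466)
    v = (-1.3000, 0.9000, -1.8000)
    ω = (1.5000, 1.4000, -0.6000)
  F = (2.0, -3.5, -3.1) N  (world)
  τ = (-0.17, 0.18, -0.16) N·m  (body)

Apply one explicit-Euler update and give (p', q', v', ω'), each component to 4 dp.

p' = (0.4960, -0.7280, -1.1440)
q' = (0.3134, 0.8221, 0.4287, -0.2055)
v' = (-1.2360, 0.7880, -1.8992)
ω' = (1.3511, 1.5200, -0.9568)

gyro term ω×Iω = (0.1092, -0.0900, 0.0630)
(τ − ω×Iω)/I = (-1.8613, 1.5000, -4.4600)
ω + α·dt = (1.3511, 1.5200, -0.9568)
q⊗(0,ω) = (-1.8923233, 0.6484891, 0.6996394, 0.2812115)
updated quaternion q' = (0.3134, 0.8221, 0.4287, -0.2055)
a = (0.8000, -1.4000, -1.2400)
p + v·dt = (0.4960, -0.7280, -1.1440)
v' = v + a·dt = (-1.2360, 0.7880, -1.8992)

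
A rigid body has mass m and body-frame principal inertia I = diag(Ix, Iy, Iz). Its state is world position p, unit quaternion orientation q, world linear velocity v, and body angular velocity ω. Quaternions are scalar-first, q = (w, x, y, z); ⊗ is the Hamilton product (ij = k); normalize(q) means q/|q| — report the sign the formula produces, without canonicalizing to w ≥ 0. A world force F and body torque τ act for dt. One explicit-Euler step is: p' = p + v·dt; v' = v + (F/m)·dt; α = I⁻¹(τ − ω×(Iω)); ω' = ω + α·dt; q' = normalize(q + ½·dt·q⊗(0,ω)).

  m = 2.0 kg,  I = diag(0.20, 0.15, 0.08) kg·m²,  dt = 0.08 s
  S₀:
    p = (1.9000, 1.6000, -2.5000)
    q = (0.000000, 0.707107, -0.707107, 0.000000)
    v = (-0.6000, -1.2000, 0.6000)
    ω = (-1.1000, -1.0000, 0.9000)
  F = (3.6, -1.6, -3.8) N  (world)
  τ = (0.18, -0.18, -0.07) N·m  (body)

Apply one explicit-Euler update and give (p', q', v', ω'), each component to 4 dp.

precession coupling ω×(Iω) = (0.0630, -0.1188, -0.0550)
(τ − ω×Iω)/I = (0.5850, -0.4080, -0.1875)
ω' = ω + α·dt = (-1.0532, -1.0326, 0.8850)
Hamilton product q⊗(0,ω) = (0.0707107, -0.6363963, -0.6363963, -1.4849247)
updated quaternion q' = (0.0028, 0.6800, -0.7308, -0.0593)
a = (1.8000, -0.8000, -1.9000)
p' = p + v·dt = (1.8520, 1.5040, -2.4520)
v' = v + a·dt = (-0.4560, -1.2640, 0.4480)

p' = (1.8520, 1.5040, -2.4520)
q' = (0.0028, 0.6800, -0.7308, -0.0593)
v' = (-0.4560, -1.2640, 0.4480)
ω' = (-1.0532, -1.0326, 0.8850)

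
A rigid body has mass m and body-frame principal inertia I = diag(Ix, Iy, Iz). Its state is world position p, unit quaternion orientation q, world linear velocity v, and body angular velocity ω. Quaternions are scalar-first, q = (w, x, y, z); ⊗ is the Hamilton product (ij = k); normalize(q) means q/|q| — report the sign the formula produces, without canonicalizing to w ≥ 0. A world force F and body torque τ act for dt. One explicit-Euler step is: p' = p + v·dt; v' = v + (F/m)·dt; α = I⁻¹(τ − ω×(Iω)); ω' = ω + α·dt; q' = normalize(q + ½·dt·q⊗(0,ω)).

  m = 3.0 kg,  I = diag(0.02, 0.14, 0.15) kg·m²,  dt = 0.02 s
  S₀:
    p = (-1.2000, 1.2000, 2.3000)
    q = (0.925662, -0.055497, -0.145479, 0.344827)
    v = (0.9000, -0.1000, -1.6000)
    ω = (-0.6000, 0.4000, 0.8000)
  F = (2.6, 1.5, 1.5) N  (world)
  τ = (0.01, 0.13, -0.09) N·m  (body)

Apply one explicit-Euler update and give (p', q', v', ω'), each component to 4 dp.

p' = (-1.1820, 1.1980, 2.2680)
q' = (0.9231, -0.0636, -0.1434, 0.3511)
v' = (0.9173, -0.0900, -1.5900)
ω' = (-0.5932, 0.4097, 0.7918)

a = (0.8667, 0.5000, 0.5000)
p' = p + v·dt = (-1.1820, 1.1980, 2.2680)
v' = v + a·dt = (0.9173, -0.0900, -1.5900)
gyro term ω×Iω = (0.0032, 0.0624, -0.0288)
(τ − ω×Iω)/I = (0.3400, 0.4829, -0.4080)
ω + α·dt = (-0.5932, 0.4097, 0.7918)
Hamilton product q⊗(0,ω) = (-0.2509682, -0.8097112, 0.2077662, 0.6310434)
q + ½dt·q⊗(0,ω), renormalized = (0.9231, -0.0636, -0.1434, 0.3511)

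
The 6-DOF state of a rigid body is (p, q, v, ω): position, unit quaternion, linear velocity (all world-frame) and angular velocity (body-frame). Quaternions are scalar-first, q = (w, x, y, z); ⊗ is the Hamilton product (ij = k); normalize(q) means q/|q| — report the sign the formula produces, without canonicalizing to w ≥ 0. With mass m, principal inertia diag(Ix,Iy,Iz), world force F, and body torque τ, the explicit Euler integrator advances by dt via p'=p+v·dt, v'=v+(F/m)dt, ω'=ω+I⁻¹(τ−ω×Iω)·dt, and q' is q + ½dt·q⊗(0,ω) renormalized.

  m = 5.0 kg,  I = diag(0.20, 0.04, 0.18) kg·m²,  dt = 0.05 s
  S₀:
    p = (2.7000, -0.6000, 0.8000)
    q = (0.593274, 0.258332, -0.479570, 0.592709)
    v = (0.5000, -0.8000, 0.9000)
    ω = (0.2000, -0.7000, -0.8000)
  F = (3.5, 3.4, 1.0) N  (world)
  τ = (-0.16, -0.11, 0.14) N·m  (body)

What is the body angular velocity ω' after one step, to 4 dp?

ω' = (0.1404, -0.8335, -0.7673)

gyro term ω×Iω = (0.0784, -0.0032, 0.0224)
(τ − ω×Iω)/I = (-1.1920, -2.6700, 0.6533)
new body rate ω' = (0.1404, -0.8335, -0.7673)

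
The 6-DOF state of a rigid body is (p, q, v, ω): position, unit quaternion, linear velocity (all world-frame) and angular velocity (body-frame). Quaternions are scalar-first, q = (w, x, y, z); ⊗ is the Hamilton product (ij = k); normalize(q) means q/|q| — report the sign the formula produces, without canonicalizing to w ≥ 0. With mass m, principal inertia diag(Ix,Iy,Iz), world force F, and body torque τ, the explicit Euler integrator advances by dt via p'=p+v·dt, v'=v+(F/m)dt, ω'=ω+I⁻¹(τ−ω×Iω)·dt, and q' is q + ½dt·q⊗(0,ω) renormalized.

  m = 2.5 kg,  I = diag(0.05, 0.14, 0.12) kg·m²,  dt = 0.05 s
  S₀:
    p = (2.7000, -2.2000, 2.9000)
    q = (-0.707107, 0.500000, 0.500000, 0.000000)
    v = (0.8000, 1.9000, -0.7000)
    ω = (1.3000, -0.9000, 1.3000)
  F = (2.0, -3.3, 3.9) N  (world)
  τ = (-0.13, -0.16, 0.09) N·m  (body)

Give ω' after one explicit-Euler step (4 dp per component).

ω' = (1.1466, -0.9149, 1.3814)

ω×(Iω) gyroscopic = (0.0234, -0.1183, -0.1053)
(τ − ω×Iω)/I = (-3.0680, -0.2979, 1.6275)
ω + α·dt = (1.1466, -0.9149, 1.3814)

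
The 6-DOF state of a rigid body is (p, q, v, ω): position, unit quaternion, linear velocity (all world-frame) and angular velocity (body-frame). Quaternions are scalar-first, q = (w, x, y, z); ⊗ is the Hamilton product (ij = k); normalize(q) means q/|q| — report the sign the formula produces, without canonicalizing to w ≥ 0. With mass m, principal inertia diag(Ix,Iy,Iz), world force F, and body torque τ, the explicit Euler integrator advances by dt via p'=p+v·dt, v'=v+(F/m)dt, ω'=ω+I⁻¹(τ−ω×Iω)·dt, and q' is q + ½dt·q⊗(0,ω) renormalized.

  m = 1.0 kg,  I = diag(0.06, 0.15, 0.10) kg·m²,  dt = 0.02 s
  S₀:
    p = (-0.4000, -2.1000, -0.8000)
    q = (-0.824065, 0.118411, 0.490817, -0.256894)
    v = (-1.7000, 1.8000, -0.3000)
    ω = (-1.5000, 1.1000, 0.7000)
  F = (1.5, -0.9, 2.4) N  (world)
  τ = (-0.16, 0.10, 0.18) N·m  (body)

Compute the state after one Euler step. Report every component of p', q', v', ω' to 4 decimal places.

α = I⁻¹(τ − ω×Iω) = (-2.0250, 0.3867, 3.2850)
ω' = ω + α·dt = (-1.5405, 1.1077, 0.7657)
q⊗(0,ω) = (-0.1824564, 1.8622528, -0.6040182, 0.2896321)
q' = normalize(q + ½dt·q⊗(0,ω)) = (-0.8257, 0.1370, 0.4847, -0.2539)
p' = p + v·dt = (-0.4340, -2.0640, -0.8060)
new velocity v' = (-1.6700, 1.7820, -0.2520)

p' = (-0.4340, -2.0640, -0.8060)
q' = (-0.8257, 0.1370, 0.4847, -0.2539)
v' = (-1.6700, 1.7820, -0.2520)
ω' = (-1.5405, 1.1077, 0.7657)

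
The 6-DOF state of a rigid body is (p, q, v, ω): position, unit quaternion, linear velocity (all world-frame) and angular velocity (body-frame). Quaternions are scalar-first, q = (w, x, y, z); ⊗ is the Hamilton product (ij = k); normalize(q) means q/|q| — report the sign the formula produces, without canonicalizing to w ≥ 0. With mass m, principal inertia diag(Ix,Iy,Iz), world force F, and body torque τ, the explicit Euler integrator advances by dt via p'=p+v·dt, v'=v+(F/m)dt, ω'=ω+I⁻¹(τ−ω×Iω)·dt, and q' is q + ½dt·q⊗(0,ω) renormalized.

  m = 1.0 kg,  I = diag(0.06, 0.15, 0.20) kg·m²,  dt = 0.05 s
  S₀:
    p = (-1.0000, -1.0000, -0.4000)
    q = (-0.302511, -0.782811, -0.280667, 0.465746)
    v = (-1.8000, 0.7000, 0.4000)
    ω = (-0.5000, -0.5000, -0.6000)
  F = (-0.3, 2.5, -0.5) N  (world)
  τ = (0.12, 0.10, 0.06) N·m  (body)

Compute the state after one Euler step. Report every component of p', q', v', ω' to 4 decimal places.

angular accel α = (1.7500, 0.9467, 0.1875)
ω' = ω + α·dt = (-0.4125, -0.4527, -0.5906)
q⊗(0,ω) = (-0.2522914, 0.5525287, -0.5513041, 0.4325786)
q + ½dt·q⊗(0,ω), renormalized = (-0.3087, -0.7688, -0.2944, 0.4764)
new position p' = (-1.0900, -0.9650, -0.3800)
new velocity v' = (-1.8150, 0.8250, 0.3750)

p' = (-1.0900, -0.9650, -0.3800)
q' = (-0.3087, -0.7688, -0.2944, 0.4764)
v' = (-1.8150, 0.8250, 0.3750)
ω' = (-0.4125, -0.4527, -0.5906)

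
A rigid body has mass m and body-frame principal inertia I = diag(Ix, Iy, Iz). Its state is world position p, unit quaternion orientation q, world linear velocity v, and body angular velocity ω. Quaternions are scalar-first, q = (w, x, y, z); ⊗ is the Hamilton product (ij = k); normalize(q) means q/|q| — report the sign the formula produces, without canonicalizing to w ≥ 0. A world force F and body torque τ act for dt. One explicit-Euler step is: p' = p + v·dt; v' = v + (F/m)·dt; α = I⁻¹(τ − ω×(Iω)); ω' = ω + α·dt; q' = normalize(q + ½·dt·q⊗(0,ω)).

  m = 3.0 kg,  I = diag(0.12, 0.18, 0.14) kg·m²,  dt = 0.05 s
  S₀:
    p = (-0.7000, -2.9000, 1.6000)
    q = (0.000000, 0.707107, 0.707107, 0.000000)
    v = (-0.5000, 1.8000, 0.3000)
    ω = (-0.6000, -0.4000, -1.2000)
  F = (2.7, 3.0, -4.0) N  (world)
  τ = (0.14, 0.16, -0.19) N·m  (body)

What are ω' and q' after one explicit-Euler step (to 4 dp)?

ω' = (-0.5337, -0.3516, -1.2730)
q' = (0.0177, 0.6855, 0.7279, 0.0035)

precession coupling ω×(Iω) = (-0.0192, -0.0144, 0.0144)
angular accel α = (1.3267, 0.9689, -1.4600)
new body rate ω' = (-0.5337, -0.3516, -1.2730)
Hamilton product q⊗(0,ω) = (0.7071070, -0.8485284, 0.8485284, 0.1414214)
q' = normalize(q + ½dt·q⊗(0,ω)) = (0.0177, 0.6855, 0.7279, 0.0035)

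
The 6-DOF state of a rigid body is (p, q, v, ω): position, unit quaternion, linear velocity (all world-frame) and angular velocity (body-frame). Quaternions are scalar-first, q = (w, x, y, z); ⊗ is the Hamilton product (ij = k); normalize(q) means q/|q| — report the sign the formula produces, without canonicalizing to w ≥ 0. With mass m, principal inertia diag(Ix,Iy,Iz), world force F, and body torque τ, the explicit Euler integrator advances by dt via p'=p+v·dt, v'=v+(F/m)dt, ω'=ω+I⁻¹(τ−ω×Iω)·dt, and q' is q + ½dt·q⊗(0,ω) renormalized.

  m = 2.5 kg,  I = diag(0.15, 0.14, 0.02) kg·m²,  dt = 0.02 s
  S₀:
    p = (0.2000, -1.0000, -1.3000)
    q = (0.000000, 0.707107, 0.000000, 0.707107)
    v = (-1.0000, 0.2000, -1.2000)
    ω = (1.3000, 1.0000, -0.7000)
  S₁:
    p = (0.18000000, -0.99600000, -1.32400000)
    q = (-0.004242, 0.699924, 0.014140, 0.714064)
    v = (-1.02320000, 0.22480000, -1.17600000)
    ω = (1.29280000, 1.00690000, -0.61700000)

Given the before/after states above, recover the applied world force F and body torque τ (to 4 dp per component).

Δω = ω₁−ω₀ = (-0.00720000, 0.00690000, 0.08300000)
I·α + gyro = (0.0300, -0.0700, 0.0700)
velocity change Δv = (-0.02320000, 0.02480000, 0.02400000)
m·(v₁−v₀)/dt = (-2.9000, 3.1000, 3.0000)

F = (-2.9000, 3.1000, 3.0000)
τ = (0.0300, -0.0700, 0.0700)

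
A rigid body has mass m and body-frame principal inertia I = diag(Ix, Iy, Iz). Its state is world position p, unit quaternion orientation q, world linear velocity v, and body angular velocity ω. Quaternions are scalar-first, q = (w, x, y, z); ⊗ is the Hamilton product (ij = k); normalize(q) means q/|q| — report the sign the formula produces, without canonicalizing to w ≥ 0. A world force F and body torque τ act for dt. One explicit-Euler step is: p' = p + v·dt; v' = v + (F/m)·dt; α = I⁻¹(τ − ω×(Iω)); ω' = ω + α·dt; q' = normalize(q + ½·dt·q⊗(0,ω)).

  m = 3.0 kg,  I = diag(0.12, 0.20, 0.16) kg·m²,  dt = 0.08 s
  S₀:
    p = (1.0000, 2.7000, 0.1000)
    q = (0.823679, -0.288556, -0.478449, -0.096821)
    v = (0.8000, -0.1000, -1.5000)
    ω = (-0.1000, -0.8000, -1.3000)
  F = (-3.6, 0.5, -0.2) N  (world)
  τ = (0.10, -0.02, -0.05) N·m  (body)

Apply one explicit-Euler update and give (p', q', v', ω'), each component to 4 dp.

p' = (1.0640, 2.6920, -0.0200)
q' = (0.8007, -0.2696, -0.5185, -0.1321)
v' = (0.7040, -0.0867, -1.5053)
ω' = (-0.0056, -0.8059, -1.3282)

a = (-1.2000, 0.1667, -0.0667)
new position p' = (1.0640, 2.6920, -0.0200)
v + (F/m)dt = (0.7040, -0.0867, -1.5053)
(τ − ω×Iω)/I = (1.1800, -0.0740, -0.3525)
new body rate ω' = (-0.0056, -0.8059, -1.3282)
q⊗(0,ω) = (-0.5374821, 0.4621590, -1.0243839, -0.8877828)
q + ½dt·q⊗(0,ω), renormalized = (0.8007, -0.2696, -0.5185, -0.1321)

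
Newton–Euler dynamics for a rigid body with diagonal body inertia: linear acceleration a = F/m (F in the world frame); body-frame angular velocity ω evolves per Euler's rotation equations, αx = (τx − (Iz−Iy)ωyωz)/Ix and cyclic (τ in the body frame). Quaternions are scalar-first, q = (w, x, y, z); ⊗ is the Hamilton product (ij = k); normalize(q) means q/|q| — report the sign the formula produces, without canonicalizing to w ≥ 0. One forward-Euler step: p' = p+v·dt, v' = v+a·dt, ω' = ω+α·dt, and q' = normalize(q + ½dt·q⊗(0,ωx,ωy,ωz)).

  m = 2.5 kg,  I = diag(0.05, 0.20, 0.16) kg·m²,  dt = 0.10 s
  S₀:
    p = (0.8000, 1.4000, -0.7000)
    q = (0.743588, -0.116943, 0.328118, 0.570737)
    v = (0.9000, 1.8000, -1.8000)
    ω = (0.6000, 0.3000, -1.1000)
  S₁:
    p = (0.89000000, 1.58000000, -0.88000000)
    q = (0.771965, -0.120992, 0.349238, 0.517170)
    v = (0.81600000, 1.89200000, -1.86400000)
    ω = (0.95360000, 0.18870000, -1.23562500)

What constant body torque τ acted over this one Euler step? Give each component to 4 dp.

rate change Δω = (0.35360000, -0.11130000, -0.13562500)
applied torque τ = (0.1900, -0.1500, -0.1900)

τ = (0.1900, -0.1500, -0.1900)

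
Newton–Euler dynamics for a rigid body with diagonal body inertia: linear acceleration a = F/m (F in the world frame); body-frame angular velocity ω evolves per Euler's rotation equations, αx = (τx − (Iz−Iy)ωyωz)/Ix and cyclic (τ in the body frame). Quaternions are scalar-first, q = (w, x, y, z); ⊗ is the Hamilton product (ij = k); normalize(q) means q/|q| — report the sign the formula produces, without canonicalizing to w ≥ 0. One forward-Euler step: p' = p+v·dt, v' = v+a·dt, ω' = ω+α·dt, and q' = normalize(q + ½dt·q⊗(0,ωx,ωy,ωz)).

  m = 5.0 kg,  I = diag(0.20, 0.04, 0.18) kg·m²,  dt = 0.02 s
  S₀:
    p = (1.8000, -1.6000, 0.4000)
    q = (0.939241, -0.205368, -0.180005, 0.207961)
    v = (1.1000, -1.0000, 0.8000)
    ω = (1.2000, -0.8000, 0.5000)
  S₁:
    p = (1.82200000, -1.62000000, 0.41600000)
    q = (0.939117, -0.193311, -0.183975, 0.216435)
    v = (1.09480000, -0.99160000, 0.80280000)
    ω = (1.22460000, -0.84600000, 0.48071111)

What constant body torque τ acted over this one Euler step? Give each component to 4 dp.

τ = (0.1900, -0.0800, -0.0200)

rate change Δω = (0.02460000, -0.04600000, -0.01928889)
precession coupling = (-0.0560, 0.0120, 0.1536)
τ = I·(Δω/dt) + ω₀×(Iω₀) = (0.1900, -0.0800, -0.0200)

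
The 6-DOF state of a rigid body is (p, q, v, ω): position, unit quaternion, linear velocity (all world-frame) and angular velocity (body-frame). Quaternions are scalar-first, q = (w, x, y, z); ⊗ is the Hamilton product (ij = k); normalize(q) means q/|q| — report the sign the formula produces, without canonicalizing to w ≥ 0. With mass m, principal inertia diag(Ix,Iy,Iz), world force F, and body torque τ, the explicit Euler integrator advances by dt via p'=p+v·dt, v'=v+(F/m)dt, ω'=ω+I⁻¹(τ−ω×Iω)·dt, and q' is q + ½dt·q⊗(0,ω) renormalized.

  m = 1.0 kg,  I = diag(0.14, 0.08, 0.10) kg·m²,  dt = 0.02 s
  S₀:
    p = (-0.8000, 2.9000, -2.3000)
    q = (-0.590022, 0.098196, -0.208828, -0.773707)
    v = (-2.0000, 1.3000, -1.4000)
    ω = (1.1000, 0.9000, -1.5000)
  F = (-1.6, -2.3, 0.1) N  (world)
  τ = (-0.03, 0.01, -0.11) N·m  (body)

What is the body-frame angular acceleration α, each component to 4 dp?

α = (-0.0214, 0.9500, -0.5060)

ω×(Iω) gyroscopic = (-0.0270, -0.0660, -0.0594)
angular accel α = (-0.0214, 0.9500, -0.5060)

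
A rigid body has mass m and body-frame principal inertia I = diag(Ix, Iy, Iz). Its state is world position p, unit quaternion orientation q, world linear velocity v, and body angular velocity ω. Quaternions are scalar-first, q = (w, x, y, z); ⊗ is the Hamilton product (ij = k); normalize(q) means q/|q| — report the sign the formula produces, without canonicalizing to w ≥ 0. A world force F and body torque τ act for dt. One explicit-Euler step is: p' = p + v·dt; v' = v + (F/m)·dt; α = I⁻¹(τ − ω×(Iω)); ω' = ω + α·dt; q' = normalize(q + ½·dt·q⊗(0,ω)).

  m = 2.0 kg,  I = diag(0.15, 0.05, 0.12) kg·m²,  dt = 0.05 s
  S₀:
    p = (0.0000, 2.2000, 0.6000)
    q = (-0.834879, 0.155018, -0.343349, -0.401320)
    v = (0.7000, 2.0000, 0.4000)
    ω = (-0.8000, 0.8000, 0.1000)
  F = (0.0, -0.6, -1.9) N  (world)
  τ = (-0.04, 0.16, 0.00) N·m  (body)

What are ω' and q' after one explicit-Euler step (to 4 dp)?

ω' = (-0.8152, 0.9624, 0.0733)
q' = (-0.8236, 0.1788, -0.3523, -0.4070)

precession coupling ω×(Iω) = (0.0056, -0.0024, 0.0640)
α = I⁻¹(τ − ω×Iω) = (-0.3040, 3.2480, -0.5333)
new body rate ω' = (-0.8152, 0.9624, 0.0733)
2q̇ = q⊗(0,ω) = (0.4388256, 0.9546243, -0.3623490, -0.2341527)
q' = normalize(q + ½dt·q⊗(0,ω)) = (-0.8236, 0.1788, -0.3523, -0.4070)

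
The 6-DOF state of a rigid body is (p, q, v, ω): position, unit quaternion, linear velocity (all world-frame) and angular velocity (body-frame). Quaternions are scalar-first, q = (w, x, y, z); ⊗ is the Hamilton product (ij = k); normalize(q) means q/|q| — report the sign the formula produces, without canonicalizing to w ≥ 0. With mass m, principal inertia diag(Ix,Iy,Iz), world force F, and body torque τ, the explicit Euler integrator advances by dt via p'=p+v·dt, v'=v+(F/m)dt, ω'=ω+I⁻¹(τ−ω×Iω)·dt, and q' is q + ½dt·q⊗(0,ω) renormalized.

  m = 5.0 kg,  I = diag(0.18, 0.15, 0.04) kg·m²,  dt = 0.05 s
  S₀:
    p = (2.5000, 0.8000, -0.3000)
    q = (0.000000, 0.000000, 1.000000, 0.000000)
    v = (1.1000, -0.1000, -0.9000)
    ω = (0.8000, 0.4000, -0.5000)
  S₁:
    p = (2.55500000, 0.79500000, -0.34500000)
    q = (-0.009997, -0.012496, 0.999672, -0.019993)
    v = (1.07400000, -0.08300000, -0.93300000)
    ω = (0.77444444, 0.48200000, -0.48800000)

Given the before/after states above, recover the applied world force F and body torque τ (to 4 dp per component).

F = (-2.6000, 1.7000, -3.3000)
τ = (-0.0700, 0.1900, 0.0000)

v₁ − v₀ = (-0.02600000, 0.01700000, -0.03300000)
m·(v₁−v₀)/dt = (-2.6000, 1.7000, -3.3000)
rate change Δω = (-0.02555556, 0.08200000, 0.01200000)
ω₀×(Iω₀) = (0.0220, -0.0560, -0.0096)
τ = I·(Δω/dt) + ω₀×(Iω₀) = (-0.0700, 0.1900, 0.0000)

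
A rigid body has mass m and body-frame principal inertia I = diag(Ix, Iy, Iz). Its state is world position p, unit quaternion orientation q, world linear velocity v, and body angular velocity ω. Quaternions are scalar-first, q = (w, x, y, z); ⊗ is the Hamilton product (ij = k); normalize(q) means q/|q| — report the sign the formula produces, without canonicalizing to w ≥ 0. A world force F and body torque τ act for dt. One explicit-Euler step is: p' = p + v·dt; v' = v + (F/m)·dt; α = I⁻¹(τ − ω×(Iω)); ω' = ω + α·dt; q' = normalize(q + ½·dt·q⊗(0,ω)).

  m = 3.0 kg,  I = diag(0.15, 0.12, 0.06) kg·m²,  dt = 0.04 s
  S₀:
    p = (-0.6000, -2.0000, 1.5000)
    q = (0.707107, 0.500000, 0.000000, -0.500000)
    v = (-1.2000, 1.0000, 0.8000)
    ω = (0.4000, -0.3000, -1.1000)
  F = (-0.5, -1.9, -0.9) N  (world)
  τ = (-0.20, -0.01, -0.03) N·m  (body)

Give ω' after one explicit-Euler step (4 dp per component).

gyro term ω×Iω = (-0.0198, -0.0396, 0.0036)
angular accel α = (-1.2013, 0.2467, -0.5600)
ω' = ω + α·dt = (0.3519, -0.2901, -1.1224)

ω' = (0.3519, -0.2901, -1.1224)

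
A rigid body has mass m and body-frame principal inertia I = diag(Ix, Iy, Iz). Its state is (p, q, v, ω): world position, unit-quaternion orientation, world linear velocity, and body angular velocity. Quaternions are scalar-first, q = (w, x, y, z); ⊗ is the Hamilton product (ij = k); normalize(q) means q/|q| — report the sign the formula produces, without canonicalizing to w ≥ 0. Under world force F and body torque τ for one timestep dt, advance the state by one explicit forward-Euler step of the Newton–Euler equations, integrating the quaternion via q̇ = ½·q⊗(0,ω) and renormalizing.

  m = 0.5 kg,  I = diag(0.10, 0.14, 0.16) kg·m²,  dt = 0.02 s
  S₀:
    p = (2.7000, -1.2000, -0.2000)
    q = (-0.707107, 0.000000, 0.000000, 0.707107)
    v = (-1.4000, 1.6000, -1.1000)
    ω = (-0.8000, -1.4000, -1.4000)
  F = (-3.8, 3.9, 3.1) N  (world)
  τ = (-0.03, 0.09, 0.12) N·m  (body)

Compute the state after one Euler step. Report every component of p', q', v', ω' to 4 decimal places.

p' = p + v·dt = (2.6720, -1.1680, -0.2220)
v + (F/m)dt = (-1.5520, 1.7560, -0.9760)
α = I⁻¹(τ − ω×Iω) = (-0.6920, 1.1229, 0.4700)
ω' = ω + α·dt = (-0.8138, -1.3775, -1.3906)
Hamilton product q⊗(0,ω) = (0.9899498, 1.5556354, 0.4242642, 0.9899498)
q' = normalize(q + ½dt·q⊗(0,ω)) = (-0.6970, 0.0156, 0.0042, 0.7168)

p' = (2.6720, -1.1680, -0.2220)
q' = (-0.6970, 0.0156, 0.0042, 0.7168)
v' = (-1.5520, 1.7560, -0.9760)
ω' = (-0.8138, -1.3775, -1.3906)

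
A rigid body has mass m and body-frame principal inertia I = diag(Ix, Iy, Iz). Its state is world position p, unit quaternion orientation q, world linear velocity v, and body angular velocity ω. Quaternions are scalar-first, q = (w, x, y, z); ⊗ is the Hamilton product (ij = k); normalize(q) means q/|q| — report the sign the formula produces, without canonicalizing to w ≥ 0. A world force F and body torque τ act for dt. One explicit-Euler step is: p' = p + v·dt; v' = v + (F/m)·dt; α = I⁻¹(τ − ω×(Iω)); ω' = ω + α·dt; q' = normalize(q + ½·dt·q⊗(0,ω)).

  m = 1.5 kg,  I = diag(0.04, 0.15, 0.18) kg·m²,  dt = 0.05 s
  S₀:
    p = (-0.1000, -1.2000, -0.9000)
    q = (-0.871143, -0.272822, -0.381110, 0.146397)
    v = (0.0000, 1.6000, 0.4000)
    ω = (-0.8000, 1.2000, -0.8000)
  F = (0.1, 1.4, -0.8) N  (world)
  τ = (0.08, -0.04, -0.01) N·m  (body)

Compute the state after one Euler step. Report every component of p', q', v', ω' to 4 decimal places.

p' = (-0.1000, -1.1200, -0.8800)
q' = (-0.8615, -0.2520, -0.4153, 0.1479)
v' = (0.0033, 1.6467, 0.3733)
ω' = (-0.6640, 1.2165, -0.7734)

angular accel α = (2.7200, 0.3307, 0.5311)
ω + α·dt = (-0.6640, 1.2165, -0.7734)
2q̇ = q⊗(0,ω) = (0.3561920, 0.8261260, -1.3807468, 0.0646400)
q + ½dt·q⊗(0,ω), renormalized = (-0.8615, -0.2520, -0.4153, 0.1479)
linear accel F/m = (0.0667, 0.9333, -0.5333)
p + v·dt = (-0.1000, -1.1200, -0.8800)
new velocity v' = (0.0033, 1.6467, 0.3733)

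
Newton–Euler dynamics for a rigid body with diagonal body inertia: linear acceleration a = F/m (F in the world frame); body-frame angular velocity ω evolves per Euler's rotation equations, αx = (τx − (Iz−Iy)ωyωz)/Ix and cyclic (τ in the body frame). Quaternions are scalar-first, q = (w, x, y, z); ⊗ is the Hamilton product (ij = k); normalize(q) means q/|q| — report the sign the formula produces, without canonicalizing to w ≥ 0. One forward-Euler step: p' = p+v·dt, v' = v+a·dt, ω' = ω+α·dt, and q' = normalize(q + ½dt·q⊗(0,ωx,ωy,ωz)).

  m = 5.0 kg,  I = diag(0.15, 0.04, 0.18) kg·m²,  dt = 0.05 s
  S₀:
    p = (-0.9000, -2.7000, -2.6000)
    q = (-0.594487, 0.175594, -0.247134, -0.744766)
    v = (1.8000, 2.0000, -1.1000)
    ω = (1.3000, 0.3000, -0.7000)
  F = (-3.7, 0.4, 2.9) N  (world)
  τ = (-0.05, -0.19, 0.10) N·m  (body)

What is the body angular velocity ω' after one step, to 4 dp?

ω' = (1.2931, 0.0284, -0.6603)

precession coupling ω×(Iω) = (-0.0294, 0.0273, -0.0429)
angular accel α = (-0.1373, -5.4325, 0.7939)
new body rate ω' = (1.2931, 0.0284, -0.6603)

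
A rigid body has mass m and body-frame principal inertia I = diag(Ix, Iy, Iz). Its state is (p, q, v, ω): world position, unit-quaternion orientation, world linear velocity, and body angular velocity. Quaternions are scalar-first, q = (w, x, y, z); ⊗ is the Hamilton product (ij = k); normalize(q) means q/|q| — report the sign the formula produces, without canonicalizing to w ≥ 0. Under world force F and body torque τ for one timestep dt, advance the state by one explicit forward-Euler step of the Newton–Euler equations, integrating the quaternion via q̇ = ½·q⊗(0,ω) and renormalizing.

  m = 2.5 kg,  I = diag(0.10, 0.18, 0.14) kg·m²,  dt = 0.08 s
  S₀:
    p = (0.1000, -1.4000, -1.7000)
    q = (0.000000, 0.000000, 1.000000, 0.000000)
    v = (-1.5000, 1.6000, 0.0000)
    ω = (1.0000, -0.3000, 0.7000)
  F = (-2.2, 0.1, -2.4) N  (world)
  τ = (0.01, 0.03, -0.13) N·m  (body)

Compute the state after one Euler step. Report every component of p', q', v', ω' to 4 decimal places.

a = (-0.8800, 0.0400, -0.9600)
new position p' = (-0.0200, -1.2720, -1.7000)
new velocity v' = (-1.5704, 1.6032, -0.0768)
(τ − ω×Iω)/I = (0.0160, 0.3222, -0.7571)
ω + α·dt = (1.0013, -0.2742, 0.6394)
q⊗(0,ω) = (0.3000000, 0.7000000, 0.0000000, -1.0000000)
updated quaternion q' = (0.0120, 0.0280, 0.9987, -0.0399)

p' = (-0.0200, -1.2720, -1.7000)
q' = (0.0120, 0.0280, 0.9987, -0.0399)
v' = (-1.5704, 1.6032, -0.0768)
ω' = (1.0013, -0.2742, 0.6394)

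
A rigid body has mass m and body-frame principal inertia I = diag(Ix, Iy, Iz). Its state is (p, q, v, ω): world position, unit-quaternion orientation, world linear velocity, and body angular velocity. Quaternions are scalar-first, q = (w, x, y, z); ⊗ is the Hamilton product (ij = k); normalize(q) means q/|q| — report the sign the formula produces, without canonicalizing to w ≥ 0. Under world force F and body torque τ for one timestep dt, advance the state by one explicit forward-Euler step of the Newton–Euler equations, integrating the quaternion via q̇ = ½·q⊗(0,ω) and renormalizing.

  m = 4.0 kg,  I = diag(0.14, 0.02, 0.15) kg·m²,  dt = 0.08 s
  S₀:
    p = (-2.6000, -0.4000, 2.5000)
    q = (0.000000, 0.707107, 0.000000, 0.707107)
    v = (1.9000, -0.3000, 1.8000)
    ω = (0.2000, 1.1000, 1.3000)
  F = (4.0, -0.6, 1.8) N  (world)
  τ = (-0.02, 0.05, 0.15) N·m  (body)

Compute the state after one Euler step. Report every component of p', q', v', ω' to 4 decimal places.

a = F/m = (1.0000, -0.1500, 0.4500)
p' = p + v·dt = (-2.4480, -0.4240, 2.6440)
new velocity v' = (1.9800, -0.3120, 1.8360)
α = I⁻¹(τ − ω×Iω) = (-1.4707, 2.6300, 1.1760)
ω' = ω + α·dt = (0.0823, 1.3104, 1.3941)
2q̇ = q⊗(0,ω) = (-1.0606605, -0.7778177, -0.7778177, 0.7778177)
updated quaternion q' = (-0.0423, 0.6744, -0.0310, 0.7365)

p' = (-2.4480, -0.4240, 2.6440)
q' = (-0.0423, 0.6744, -0.0310, 0.7365)
v' = (1.9800, -0.3120, 1.8360)
ω' = (0.0823, 1.3104, 1.3941)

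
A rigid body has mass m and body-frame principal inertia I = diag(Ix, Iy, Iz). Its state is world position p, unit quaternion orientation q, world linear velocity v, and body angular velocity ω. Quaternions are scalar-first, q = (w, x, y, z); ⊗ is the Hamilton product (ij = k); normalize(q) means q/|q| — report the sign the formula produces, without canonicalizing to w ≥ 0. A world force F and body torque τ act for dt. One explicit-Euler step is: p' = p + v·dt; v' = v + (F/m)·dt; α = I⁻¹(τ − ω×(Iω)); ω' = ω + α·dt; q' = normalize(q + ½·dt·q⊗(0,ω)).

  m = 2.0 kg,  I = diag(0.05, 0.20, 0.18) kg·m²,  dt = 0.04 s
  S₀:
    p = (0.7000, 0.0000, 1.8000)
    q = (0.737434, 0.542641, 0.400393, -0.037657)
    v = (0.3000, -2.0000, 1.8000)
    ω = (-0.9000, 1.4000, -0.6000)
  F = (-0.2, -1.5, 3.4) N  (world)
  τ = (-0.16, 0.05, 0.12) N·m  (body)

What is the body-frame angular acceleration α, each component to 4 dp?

α = (-3.5360, 0.6010, 1.7167)

gyro term ω×Iω = (0.0168, -0.0702, -0.1890)
α = I⁻¹(τ − ω×Iω) = (-3.5360, 0.6010, 1.7167)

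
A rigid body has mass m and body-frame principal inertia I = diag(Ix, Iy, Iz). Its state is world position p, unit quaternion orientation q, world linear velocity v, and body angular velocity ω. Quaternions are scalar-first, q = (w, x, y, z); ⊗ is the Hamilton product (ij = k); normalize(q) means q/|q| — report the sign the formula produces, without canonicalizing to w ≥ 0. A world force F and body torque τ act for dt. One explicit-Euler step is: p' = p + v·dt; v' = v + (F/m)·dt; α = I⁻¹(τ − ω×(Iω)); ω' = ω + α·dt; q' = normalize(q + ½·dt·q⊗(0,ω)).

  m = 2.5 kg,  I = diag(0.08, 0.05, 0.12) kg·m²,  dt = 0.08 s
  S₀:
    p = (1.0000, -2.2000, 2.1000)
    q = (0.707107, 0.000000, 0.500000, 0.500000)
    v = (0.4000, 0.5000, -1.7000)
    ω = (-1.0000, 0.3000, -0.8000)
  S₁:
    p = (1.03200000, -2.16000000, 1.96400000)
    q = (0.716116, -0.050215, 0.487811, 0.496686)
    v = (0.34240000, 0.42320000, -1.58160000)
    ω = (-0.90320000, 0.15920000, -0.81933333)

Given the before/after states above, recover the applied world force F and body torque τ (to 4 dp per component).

F = (-1.8000, -2.4000, 3.7000)
τ = (0.0800, -0.1200, -0.0200)

velocity change Δv = (-0.05760000, -0.07680000, 0.11840000)
m·(v₁−v₀)/dt = (-1.8000, -2.4000, 3.7000)
Δω = ω₁−ω₀ = (0.09680000, -0.14080000, -0.01933333)
precession coupling = (-0.0168, -0.0320, 0.0090)
applied torque τ = (0.0800, -0.1200, -0.0200)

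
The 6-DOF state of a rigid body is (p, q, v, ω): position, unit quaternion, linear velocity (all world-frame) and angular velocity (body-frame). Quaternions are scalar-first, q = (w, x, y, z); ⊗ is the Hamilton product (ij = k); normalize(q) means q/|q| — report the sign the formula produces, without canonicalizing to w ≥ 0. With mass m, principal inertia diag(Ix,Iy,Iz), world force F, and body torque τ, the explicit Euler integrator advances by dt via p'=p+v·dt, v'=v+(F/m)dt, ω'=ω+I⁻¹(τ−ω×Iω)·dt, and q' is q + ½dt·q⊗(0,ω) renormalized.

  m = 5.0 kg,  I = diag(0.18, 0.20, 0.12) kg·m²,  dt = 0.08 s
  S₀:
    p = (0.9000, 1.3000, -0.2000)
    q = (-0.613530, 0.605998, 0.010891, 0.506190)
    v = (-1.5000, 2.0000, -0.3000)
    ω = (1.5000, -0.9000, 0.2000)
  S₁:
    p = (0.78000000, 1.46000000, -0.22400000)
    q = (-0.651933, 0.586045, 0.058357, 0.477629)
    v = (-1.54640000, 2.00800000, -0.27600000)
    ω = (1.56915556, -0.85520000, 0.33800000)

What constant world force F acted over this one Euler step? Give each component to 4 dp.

Δv = v₁−v₀ = (-0.04640000, 0.00800000, 0.02400000)
applied force F = (-2.9000, 0.5000, 1.5000)

F = (-2.9000, 0.5000, 1.5000)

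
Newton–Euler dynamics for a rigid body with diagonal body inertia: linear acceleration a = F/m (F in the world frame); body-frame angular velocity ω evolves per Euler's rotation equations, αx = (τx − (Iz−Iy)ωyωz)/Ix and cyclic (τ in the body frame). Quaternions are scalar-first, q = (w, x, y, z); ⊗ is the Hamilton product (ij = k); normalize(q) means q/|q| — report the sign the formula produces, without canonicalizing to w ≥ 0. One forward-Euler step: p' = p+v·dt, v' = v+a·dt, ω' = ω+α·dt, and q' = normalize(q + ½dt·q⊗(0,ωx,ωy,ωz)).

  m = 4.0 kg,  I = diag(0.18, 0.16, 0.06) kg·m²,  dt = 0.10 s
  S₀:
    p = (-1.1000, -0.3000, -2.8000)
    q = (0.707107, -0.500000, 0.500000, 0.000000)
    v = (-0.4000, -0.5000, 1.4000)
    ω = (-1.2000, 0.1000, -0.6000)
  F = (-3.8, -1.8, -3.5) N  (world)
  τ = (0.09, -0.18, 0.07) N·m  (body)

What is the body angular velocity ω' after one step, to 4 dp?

precession coupling ω×(Iω) = (0.0060, 0.0864, 0.0024)
angular accel α = (0.4667, -1.6650, 1.1267)
ω' = ω + α·dt = (-1.1533, -0.0665, -0.4873)

ω' = (-1.1533, -0.0665, -0.4873)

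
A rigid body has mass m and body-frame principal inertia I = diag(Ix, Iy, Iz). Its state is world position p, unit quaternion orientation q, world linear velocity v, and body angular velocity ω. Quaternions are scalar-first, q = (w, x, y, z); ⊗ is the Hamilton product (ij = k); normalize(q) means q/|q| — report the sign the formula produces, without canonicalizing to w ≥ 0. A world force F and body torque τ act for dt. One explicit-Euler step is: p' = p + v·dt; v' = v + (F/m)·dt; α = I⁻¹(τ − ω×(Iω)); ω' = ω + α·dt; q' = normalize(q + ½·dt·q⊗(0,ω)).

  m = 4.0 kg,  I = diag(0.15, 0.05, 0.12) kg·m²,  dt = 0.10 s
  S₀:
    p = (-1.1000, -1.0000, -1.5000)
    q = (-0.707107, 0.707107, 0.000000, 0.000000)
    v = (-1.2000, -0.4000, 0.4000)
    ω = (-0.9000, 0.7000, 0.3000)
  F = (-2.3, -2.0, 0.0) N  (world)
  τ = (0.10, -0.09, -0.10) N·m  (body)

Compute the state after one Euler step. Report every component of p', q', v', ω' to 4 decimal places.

p' = (-1.2200, -1.0400, -1.4600)
q' = (-0.6741, 0.7376, -0.0353, 0.0141)
v' = (-1.2575, -0.4500, 0.4000)
ω' = (-0.8431, 0.5362, 0.1642)

ω×(Iω) gyroscopic = (0.0147, -0.0081, 0.0630)
(τ − ω×Iω)/I = (0.5687, -1.6380, -1.3583)
ω' = ω + α·dt = (-0.8431, 0.5362, 0.1642)
q⊗(0,ω) = (0.6363963, 0.6363963, -0.7071070, 0.2828428)
q + ½dt·q⊗(0,ω), renormalized = (-0.6741, 0.7376, -0.0353, 0.0141)
a = F/m = (-0.5750, -0.5000, 0.0000)
new position p' = (-1.2200, -1.0400, -1.4600)
v' = v + a·dt = (-1.2575, -0.4500, 0.4000)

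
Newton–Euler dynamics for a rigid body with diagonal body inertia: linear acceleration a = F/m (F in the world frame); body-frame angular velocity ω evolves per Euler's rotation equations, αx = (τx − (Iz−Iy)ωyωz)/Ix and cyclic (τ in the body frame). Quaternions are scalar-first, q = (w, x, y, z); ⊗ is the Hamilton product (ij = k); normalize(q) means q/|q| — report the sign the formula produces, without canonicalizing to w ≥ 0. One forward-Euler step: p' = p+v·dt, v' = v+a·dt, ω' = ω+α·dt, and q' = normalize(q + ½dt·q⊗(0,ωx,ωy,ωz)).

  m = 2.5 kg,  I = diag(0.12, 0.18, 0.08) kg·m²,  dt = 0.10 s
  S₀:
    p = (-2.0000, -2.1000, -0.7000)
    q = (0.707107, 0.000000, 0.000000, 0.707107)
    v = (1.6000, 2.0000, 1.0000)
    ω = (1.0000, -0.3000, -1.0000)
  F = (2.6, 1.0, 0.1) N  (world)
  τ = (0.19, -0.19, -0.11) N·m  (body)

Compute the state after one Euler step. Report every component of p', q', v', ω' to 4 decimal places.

p' = (-1.8400, -1.9000, -0.6000)
q' = (0.7405, 0.0458, 0.0247, 0.6700)
v' = (1.7040, 2.0400, 1.0040)
ω' = (1.1833, -0.3833, -1.1150)

gyro term ω×Iω = (-0.0300, -0.0400, -0.0180)
angular accel α = (1.8333, -0.8333, -1.1500)
ω' = ω + α·dt = (1.1833, -0.3833, -1.1150)
2q̇ = q⊗(0,ω) = (0.7071070, 0.9192391, 0.4949749, -0.7071070)
updated quaternion q' = (0.7405, 0.0458, 0.0247, 0.6700)
a = F/m = (1.0400, 0.4000, 0.0400)
p + v·dt = (-1.8400, -1.9000, -0.6000)
v' = v + a·dt = (1.7040, 2.0400, 1.0040)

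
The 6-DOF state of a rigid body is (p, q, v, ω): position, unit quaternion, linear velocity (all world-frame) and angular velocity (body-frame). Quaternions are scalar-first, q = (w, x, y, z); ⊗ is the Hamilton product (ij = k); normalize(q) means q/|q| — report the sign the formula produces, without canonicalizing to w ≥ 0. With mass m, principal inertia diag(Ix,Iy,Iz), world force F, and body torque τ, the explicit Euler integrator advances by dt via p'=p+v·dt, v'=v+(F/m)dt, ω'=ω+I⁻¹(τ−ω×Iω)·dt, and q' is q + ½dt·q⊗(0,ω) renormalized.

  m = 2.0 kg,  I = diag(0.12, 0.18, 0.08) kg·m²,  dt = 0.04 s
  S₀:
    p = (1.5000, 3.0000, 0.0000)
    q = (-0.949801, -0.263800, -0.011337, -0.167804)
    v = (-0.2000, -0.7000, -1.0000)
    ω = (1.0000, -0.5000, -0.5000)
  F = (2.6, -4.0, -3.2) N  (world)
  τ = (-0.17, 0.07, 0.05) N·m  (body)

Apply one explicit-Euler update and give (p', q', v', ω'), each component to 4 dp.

linear accel F/m = (1.3000, -2.0000, -1.6000)
p' = p + v·dt = (1.4920, 2.9720, -0.0400)
v' = v + a·dt = (-0.1480, -0.7800, -1.0640)
gyro term ω×Iω = (-0.0250, -0.0200, -0.0300)
(τ − ω×Iω)/I = (-1.2083, 0.5000, 1.0000)
new body rate ω' = (0.9517, -0.4800, -0.4600)
Hamilton product q⊗(0,ω) = (0.1742295, -1.0280345, 0.1751965, 0.6181375)
q + ½dt·q⊗(0,ω), renormalized = (-0.9460, -0.2843, -0.0078, -0.1554)

p' = (1.4920, 2.9720, -0.0400)
q' = (-0.9460, -0.2843, -0.0078, -0.1554)
v' = (-0.1480, -0.7800, -1.0640)
ω' = (0.9517, -0.4800, -0.4600)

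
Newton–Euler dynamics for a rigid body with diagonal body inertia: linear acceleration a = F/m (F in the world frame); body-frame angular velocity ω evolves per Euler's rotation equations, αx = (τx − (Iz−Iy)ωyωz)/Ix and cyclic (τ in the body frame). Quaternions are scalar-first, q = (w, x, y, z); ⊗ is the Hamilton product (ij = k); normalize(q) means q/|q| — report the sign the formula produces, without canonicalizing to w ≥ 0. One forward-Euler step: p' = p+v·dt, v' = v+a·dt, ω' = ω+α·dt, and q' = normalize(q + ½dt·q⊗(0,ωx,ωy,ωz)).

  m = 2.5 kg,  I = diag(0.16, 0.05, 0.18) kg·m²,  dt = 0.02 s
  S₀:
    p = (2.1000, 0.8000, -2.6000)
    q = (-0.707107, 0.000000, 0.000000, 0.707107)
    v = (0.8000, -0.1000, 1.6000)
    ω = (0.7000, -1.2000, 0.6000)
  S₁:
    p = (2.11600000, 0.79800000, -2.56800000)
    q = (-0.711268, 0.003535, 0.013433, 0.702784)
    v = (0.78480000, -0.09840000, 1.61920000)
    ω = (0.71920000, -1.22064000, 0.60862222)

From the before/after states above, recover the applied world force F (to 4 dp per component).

v₁ − v₀ = (-0.01520000, 0.00160000, 0.01920000)
F = m·Δv/dt = (-1.9000, 0.2000, 2.4000)

F = (-1.9000, 0.2000, 2.4000)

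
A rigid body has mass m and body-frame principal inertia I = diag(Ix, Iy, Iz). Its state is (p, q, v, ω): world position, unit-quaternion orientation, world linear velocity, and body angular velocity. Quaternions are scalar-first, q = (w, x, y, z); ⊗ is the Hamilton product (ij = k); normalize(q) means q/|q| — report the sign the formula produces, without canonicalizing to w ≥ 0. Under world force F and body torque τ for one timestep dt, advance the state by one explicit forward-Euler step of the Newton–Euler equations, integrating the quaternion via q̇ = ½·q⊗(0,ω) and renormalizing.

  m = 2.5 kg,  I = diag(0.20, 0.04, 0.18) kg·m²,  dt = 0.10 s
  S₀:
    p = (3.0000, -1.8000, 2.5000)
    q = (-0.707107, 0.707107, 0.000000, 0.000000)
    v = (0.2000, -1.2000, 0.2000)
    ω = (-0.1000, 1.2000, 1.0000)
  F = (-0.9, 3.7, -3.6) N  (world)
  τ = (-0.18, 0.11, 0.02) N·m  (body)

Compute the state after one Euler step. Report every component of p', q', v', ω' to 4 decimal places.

p' = (3.0200, -1.9200, 2.5200)
q' = (-0.7014, 0.7085, -0.0775, 0.0070)
v' = (0.1640, -1.0520, 0.0560)
ω' = (-0.2740, 1.4800, 1.0004)

ω×(Iω) gyroscopic = (0.1680, -0.0020, 0.0192)
angular accel α = (-1.7400, 2.8000, 0.0044)
ω' = ω + α·dt = (-0.2740, 1.4800, 1.0004)
Hamilton product q⊗(0,ω) = (0.0707107, 0.0707107, -1.5556354, 0.1414214)
q' = normalize(q + ½dt·q⊗(0,ω)) = (-0.7014, 0.7085, -0.0775, 0.0070)
p + v·dt = (3.0200, -1.9200, 2.5200)
new velocity v' = (0.1640, -1.0520, 0.0560)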